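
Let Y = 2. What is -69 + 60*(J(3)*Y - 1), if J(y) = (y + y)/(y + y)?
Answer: -9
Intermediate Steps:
J(y) = 1 (J(y) = (2*y)/((2*y)) = (2*y)*(1/(2*y)) = 1)
-69 + 60*(J(3)*Y - 1) = -69 + 60*(1*2 - 1) = -69 + 60*(2 - 1) = -69 + 60*1 = -69 + 60 = -9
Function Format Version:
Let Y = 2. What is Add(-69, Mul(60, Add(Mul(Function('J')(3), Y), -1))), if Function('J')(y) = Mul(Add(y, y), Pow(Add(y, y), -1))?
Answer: -9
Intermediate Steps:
Function('J')(y) = 1 (Function('J')(y) = Mul(Mul(2, y), Pow(Mul(2, y), -1)) = Mul(Mul(2, y), Mul(Rational(1, 2), Pow(y, -1))) = 1)
Add(-69, Mul(60, Add(Mul(Function('J')(3), Y), -1))) = Add(-69, Mul(60, Add(Mul(1, 2), -1))) = Add(-69, Mul(60, Add(2, -1))) = Add(-69, Mul(60, 1)) = Add(-69, 60) = -9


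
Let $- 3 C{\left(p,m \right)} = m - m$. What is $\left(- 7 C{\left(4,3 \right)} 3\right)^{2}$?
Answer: $0$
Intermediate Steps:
$C{\left(p,m \right)} = 0$ ($C{\left(p,m \right)} = - \frac{m - m}{3} = \left(- \frac{1}{3}\right) 0 = 0$)
$\left(- 7 C{\left(4,3 \right)} 3\right)^{2} = \left(\left(-7\right) 0 \cdot 3\right)^{2} = \left(0 \cdot 3\right)^{2} = 0^{2} = 0$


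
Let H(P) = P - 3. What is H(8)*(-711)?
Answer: -3555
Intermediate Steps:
H(P) = -3 + P
H(8)*(-711) = (-3 + 8)*(-711) = 5*(-711) = -3555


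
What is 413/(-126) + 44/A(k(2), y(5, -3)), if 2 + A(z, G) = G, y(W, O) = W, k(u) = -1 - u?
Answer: 205/18 ≈ 11.389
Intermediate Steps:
A(z, G) = -2 + G
413/(-126) + 44/A(k(2), y(5, -3)) = 413/(-126) + 44/(-2 + 5) = 413*(-1/126) + 44/3 = -59/18 + 44*(⅓) = -59/18 + 44/3 = 205/18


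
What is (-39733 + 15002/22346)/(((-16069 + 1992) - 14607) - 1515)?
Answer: 443929308/337413427 ≈ 1.3157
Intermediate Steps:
(-39733 + 15002/22346)/(((-16069 + 1992) - 14607) - 1515) = (-39733 + 15002*(1/22346))/((-14077 - 14607) - 1515) = (-39733 + 7501/11173)/(-28684 - 1515) = -443929308/11173/(-30199) = -443929308/11173*(-1/30199) = 443929308/337413427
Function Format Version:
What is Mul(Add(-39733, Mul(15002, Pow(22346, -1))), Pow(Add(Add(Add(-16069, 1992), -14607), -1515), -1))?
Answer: Rational(443929308, 337413427) ≈ 1.3157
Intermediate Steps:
Mul(Add(-39733, Mul(15002, Pow(22346, -1))), Pow(Add(Add(Add(-16069, 1992), -14607), -1515), -1)) = Mul(Add(-39733, Mul(15002, Rational(1, 22346))), Pow(Add(Add(-14077, -14607), -1515), -1)) = Mul(Add(-39733, Rational(7501, 11173)), Pow(Add(-28684, -1515), -1)) = Mul(Rational(-443929308, 11173), Pow(-30199, -1)) = Mul(Rational(-443929308, 11173), Rational(-1, 30199)) = Rational(443929308, 337413427)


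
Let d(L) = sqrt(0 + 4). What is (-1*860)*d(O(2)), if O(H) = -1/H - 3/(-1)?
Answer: -1720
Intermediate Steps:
O(H) = 3 - 1/H (O(H) = -1/H - 3*(-1) = -1/H + 3 = 3 - 1/H)
d(L) = 2 (d(L) = sqrt(4) = 2)
(-1*860)*d(O(2)) = -1*860*2 = -860*2 = -1720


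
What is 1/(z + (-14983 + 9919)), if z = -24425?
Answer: -1/29489 ≈ -3.3911e-5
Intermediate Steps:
1/(z + (-14983 + 9919)) = 1/(-24425 + (-14983 + 9919)) = 1/(-24425 - 5064) = 1/(-29489) = -1/29489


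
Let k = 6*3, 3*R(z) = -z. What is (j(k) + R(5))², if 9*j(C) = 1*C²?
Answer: 10609/9 ≈ 1178.8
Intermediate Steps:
R(z) = -z/3 (R(z) = (-z)/3 = -z/3)
k = 18
j(C) = C²/9 (j(C) = (1*C²)/9 = C²/9)
(j(k) + R(5))² = ((⅑)*18² - ⅓*5)² = ((⅑)*324 - 5/3)² = (36 - 5/3)² = (103/3)² = 10609/9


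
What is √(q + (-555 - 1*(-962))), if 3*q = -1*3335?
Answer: I*√6342/3 ≈ 26.546*I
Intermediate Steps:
q = -3335/3 (q = (-1*3335)/3 = (⅓)*(-3335) = -3335/3 ≈ -1111.7)
√(q + (-555 - 1*(-962))) = √(-3335/3 + (-555 - 1*(-962))) = √(-3335/3 + (-555 + 962)) = √(-3335/3 + 407) = √(-2114/3) = I*√6342/3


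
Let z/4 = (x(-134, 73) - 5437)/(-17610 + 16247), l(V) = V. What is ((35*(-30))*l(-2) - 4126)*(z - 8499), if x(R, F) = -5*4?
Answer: 23425238034/1363 ≈ 1.7187e+7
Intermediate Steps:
x(R, F) = -20
z = 21828/1363 (z = 4*((-20 - 5437)/(-17610 + 16247)) = 4*(-5457/(-1363)) = 4*(-5457*(-1/1363)) = 4*(5457/1363) = 21828/1363 ≈ 16.015)
((35*(-30))*l(-2) - 4126)*(z - 8499) = ((35*(-30))*(-2) - 4126)*(21828/1363 - 8499) = (-1050*(-2) - 4126)*(-11562309/1363) = (2100 - 4126)*(-11562309/1363) = -2026*(-11562309/1363) = 23425238034/1363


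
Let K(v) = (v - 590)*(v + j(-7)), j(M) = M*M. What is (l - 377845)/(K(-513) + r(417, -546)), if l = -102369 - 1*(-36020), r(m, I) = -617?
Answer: -444194/511175 ≈ -0.86897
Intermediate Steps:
j(M) = M**2
K(v) = (-590 + v)*(49 + v) (K(v) = (v - 590)*(v + (-7)**2) = (-590 + v)*(v + 49) = (-590 + v)*(49 + v))
l = -66349 (l = -102369 + 36020 = -66349)
(l - 377845)/(K(-513) + r(417, -546)) = (-66349 - 377845)/((-28910 + (-513)**2 - 541*(-513)) - 617) = -444194/((-28910 + 263169 + 277533) - 617) = -444194/(511792 - 617) = -444194/511175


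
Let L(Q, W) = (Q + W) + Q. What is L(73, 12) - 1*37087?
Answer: -36929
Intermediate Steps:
L(Q, W) = W + 2*Q
L(73, 12) - 1*37087 = (12 + 2*73) - 1*37087 = (12 + 146) - 37087 = 158 - 37087 = -36929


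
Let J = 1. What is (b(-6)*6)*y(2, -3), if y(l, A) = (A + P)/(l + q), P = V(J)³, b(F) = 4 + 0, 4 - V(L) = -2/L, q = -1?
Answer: 5112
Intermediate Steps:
V(L) = 4 + 2/L (V(L) = 4 - (-2)/L = 4 + 2/L)
b(F) = 4
P = 216 (P = (4 + 2/1)³ = (4 + 2*1)³ = (4 + 2)³ = 6³ = 216)
y(l, A) = (216 + A)/(-1 + l) (y(l, A) = (A + 216)/(l - 1) = (216 + A)/(-1 + l))
(b(-6)*6)*y(2, -3) = (4*6)*((216 - 3)/(-1 + 2)) = 24*(213/1) = 24*(1*213) = 24*213 = 5112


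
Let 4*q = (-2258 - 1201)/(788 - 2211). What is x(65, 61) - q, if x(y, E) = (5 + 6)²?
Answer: 685273/5692 ≈ 120.39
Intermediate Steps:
x(y, E) = 121 (x(y, E) = 11² = 121)
q = 3459/5692 (q = ((-2258 - 1201)/(788 - 2211))/4 = (-3459/(-1423))/4 = (-3459*(-1/1423))/4 = (¼)*(3459/1423) = 3459/5692 ≈ 0.60769)
x(65, 61) - q = 121 - 1*3459/5692 = 121 - 3459/5692 = 685273/5692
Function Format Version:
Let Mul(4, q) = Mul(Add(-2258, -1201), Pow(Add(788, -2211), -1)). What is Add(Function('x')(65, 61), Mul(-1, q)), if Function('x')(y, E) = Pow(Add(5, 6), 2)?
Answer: Rational(685273, 5692) ≈ 120.39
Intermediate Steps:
Function('x')(y, E) = 121 (Function('x')(y, E) = Pow(11, 2) = 121)
q = Rational(3459, 5692) (q = Mul(Rational(1, 4), Mul(Add(-2258, -1201), Pow(Add(788, -2211), -1))) = Mul(Rational(1, 4), Mul(-3459, Pow(-1423, -1))) = Mul(Rational(1, 4), Mul(-3459, Rational(-1, 1423))) = Mul(Rational(1, 4), Rational(3459, 1423)) = Rational(3459, 5692) ≈ 0.60769)
Add(Function('x')(65, 61), Mul(-1, q)) = Add(121, Mul(-1, Rational(3459, 5692))) = Add(121, Rational(-3459, 5692)) = Rational(685273, 5692)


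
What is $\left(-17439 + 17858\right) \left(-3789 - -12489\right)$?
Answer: $3645300$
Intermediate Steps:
$\left(-17439 + 17858\right) \left(-3789 - -12489\right) = 419 \left(-3789 + \left(-1077 + 13566\right)\right) = 419 \left(-3789 + 12489\right) = 419 \cdot 8700 = 3645300$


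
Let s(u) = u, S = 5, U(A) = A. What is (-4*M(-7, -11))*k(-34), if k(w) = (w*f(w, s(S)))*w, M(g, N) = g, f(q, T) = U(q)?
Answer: -1100512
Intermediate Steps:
f(q, T) = q
k(w) = w³ (k(w) = (w*w)*w = w²*w = w³)
(-4*M(-7, -11))*k(-34) = -4*(-7)*(-34)³ = 28*(-39304) = -1100512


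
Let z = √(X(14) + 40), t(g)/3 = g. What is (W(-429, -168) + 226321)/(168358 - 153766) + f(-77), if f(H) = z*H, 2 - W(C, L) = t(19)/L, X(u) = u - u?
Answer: 12674107/817152 - 154*√10 ≈ -471.48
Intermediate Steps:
X(u) = 0
t(g) = 3*g
W(C, L) = 2 - 57/L (W(C, L) = 2 - 3*19/L = 2 - 57/L)
z = 2*√10 (z = √(0 + 40) = √40 = 2*√10 ≈ 6.3246)
f(H) = 2*H*√10 (f(H) = (2*√10)*H = 2*H*√10)
(W(-429, -168) + 226321)/(168358 - 153766) + f(-77) = ((2 - 57/(-168)) + 226321)/(168358 - 153766) + 2*(-77)*√10 = ((2 - 57*(-1/168)) + 226321)/14592 - 154*√10 = ((2 + 19/56) + 226321)*(1/14592) - 154*√10 = (131/56 + 226321)*(1/14592) - 154*√10 = (12674107/56)*(1/14592) - 154*√10 = 12674107/817152 - 154*√10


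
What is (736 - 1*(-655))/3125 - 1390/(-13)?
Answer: 4361833/40625 ≈ 107.37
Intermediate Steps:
(736 - 1*(-655))/3125 - 1390/(-13) = (736 + 655)*(1/3125) - 1390*(-1/13) = 1391*(1/3125) + 1390/13 = 1391/3125 + 1390/13 = 4361833/40625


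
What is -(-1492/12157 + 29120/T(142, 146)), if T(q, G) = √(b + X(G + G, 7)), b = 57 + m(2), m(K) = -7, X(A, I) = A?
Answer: 1492/12157 - 14560*√38/57 ≈ -1574.5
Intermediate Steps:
b = 50 (b = 57 - 7 = 50)
T(q, G) = √(50 + 2*G) (T(q, G) = √(50 + (G + G)) = √(50 + 2*G))
-(-1492/12157 + 29120/T(142, 146)) = -(-1492/12157 + 29120/(√(50 + 2*146))) = -(-1492*1/12157 + 29120/(√(50 + 292))) = -(-1492/12157 + 29120/(√342)) = -(-1492/12157 + 29120/((3*√38))) = -(-1492/12157 + 29120*(√38/114)) = -(-1492/12157 + 14560*√38/57) = 1492/12157 - 14560*√38/57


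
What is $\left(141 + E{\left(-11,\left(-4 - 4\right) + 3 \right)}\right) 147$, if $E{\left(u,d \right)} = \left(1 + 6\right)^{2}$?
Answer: $27930$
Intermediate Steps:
$E{\left(u,d \right)} = 49$ ($E{\left(u,d \right)} = 7^{2} = 49$)
$\left(141 + E{\left(-11,\left(-4 - 4\right) + 3 \right)}\right) 147 = \left(141 + 49\right) 147 = 190 \cdot 147 = 27930$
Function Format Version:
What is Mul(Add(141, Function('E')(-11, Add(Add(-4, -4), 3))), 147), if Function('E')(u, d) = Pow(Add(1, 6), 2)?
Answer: 27930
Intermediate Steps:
Function('E')(u, d) = 49 (Function('E')(u, d) = Pow(7, 2) = 49)
Mul(Add(141, Function('E')(-11, Add(Add(-4, -4), 3))), 147) = Mul(Add(141, 49), 147) = Mul(190, 147) = 27930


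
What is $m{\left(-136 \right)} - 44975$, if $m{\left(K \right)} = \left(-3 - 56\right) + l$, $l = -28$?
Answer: $-45062$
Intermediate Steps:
$m{\left(K \right)} = -87$ ($m{\left(K \right)} = \left(-3 - 56\right) - 28 = -59 - 28 = -87$)
$m{\left(-136 \right)} - 44975 = -87 - 44975 = -45062$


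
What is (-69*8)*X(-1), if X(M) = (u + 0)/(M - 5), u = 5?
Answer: 460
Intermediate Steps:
X(M) = 5/(-5 + M) (X(M) = (5 + 0)/(M - 5) = 5/(-5 + M))
(-69*8)*X(-1) = (-69*8)*(5/(-5 - 1)) = -2760/(-6) = -2760*(-1)/6 = -552*(-5/6) = 460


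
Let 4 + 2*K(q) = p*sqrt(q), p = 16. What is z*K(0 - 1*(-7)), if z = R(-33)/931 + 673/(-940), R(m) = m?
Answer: 657583/437570 - 1315166*sqrt(7)/218785 ≈ -14.401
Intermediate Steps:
z = -657583/875140 (z = -33/931 + 673/(-940) = -33*1/931 + 673*(-1/940) = -33/931 - 673/940 = -657583/875140 ≈ -0.75140)
K(q) = -2 + 8*sqrt(q) (K(q) = -2 + (16*sqrt(q))/2 = -2 + 8*sqrt(q))
z*K(0 - 1*(-7)) = -657583*(-2 + 8*sqrt(0 - 1*(-7)))/875140 = -657583*(-2 + 8*sqrt(0 + 7))/875140 = -657583*(-2 + 8*sqrt(7))/875140 = 657583/437570 - 1315166*sqrt(7)/218785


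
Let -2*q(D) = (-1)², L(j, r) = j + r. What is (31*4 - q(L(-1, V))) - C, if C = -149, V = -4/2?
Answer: 547/2 ≈ 273.50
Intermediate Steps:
V = -2 (V = -4*½ = -2)
q(D) = -½ (q(D) = -½*(-1)² = -½*1 = -½)
(31*4 - q(L(-1, V))) - C = (31*4 - 1*(-½)) - 1*(-149) = (124 + ½) + 149 = 249/2 + 149 = 547/2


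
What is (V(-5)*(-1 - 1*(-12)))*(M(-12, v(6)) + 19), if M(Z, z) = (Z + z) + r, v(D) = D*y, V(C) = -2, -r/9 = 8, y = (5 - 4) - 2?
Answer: 1562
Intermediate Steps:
y = -1 (y = 1 - 2 = -1)
r = -72 (r = -9*8 = -72)
v(D) = -D (v(D) = D*(-1) = -D)
M(Z, z) = -72 + Z + z (M(Z, z) = (Z + z) - 72 = -72 + Z + z)
(V(-5)*(-1 - 1*(-12)))*(M(-12, v(6)) + 19) = (-2*(-1 - 1*(-12)))*((-72 - 12 - 1*6) + 19) = (-2*(-1 + 12))*((-72 - 12 - 6) + 19) = (-2*11)*(-90 + 19) = -22*(-71) = 1562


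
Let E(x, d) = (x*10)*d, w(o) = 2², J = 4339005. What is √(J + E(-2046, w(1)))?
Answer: √4257165 ≈ 2063.3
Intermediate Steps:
w(o) = 4
E(x, d) = 10*d*x (E(x, d) = (10*x)*d = 10*d*x)
√(J + E(-2046, w(1))) = √(4339005 + 10*4*(-2046)) = √(4339005 - 81840) = √4257165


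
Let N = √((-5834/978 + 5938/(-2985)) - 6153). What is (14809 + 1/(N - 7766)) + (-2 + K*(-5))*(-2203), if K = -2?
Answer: -13768868220361565/4891249588134 - I*√40514397190370/4891249588134 ≈ -2815.0 - 1.3013e-6*I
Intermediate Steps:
N = 2*I*√40514397190370/162185 (N = √((-5834*1/978 + 5938*(-1/2985)) - 6153) = √((-2917/489 - 5938/2985) - 6153) = √(-1290103/162185 - 6153) = √(-999214408/162185) = 2*I*√40514397190370/162185 ≈ 78.492*I)
(14809 + 1/(N - 7766)) + (-2 + K*(-5))*(-2203) = (14809 + 1/(2*I*√40514397190370/162185 - 7766)) + (-2 - 2*(-5))*(-2203) = (14809 + 1/(-7766 + 2*I*√40514397190370/162185)) + (-2 + 10)*(-2203) = (14809 + 1/(-7766 + 2*I*√40514397190370/162185)) + 8*(-2203) = (14809 + 1/(-7766 + 2*I*√40514397190370/162185)) - 17624 = -2815 + 1/(-7766 + 2*I*√40514397190370/162185)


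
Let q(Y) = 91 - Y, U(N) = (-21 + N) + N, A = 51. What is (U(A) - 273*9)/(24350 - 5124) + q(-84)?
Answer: 1681087/9613 ≈ 174.88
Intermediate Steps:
U(N) = -21 + 2*N
(U(A) - 273*9)/(24350 - 5124) + q(-84) = ((-21 + 2*51) - 273*9)/(24350 - 5124) + (91 - 1*(-84)) = ((-21 + 102) - 2457)/19226 + (91 + 84) = (81 - 2457)*(1/19226) + 175 = -2376*1/19226 + 175 = -1188/9613 + 175 = 1681087/9613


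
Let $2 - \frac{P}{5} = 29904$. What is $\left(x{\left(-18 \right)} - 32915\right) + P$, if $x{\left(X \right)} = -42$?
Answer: $-182467$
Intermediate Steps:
$P = -149510$ ($P = 10 - 149520 = -149510$)
$\left(x{\left(-18 \right)} - 32915\right) + P = \left(-42 - 32915\right) - 149510 = -32957 - 149510 = -182467$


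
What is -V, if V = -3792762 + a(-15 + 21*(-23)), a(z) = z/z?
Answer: 3792761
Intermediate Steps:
a(z) = 1
V = -3792761 (V = -3792762 + 1 = -3792761)
-V = -1*(-3792761) = 3792761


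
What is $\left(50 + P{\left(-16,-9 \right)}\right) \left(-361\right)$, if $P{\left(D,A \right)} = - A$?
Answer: $-21299$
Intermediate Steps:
$\left(50 + P{\left(-16,-9 \right)}\right) \left(-361\right) = \left(50 - -9\right) \left(-361\right) = \left(50 + 9\right) \left(-361\right) = 59 \left(-361\right) = -21299$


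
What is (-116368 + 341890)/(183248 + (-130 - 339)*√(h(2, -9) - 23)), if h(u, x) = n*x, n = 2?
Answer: 13775485152/11196282635 + 35256606*I*√41/11196282635 ≈ 1.2304 + 0.020163*I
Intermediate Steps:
h(u, x) = 2*x
(-116368 + 341890)/(183248 + (-130 - 339)*√(h(2, -9) - 23)) = (-116368 + 341890)/(183248 + (-130 - 339)*√(2*(-9) - 23)) = 225522/(183248 - 469*√(-18 - 23)) = 225522/(183248 - 469*I*√41)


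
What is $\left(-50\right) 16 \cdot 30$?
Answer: $-24000$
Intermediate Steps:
$\left(-50\right) 16 \cdot 30 = \left(-800\right) 30 = -24000$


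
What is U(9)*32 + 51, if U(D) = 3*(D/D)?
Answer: 147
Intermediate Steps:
U(D) = 3 (U(D) = 3*1 = 3)
U(9)*32 + 51 = 3*32 + 51 = 96 + 51 = 147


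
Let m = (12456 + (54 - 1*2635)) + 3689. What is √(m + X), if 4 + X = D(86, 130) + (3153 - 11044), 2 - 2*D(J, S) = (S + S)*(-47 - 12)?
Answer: 2*√3335 ≈ 115.50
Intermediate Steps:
D(J, S) = 1 + 59*S (D(J, S) = 1 - (S + S)*(-47 - 12)/2 = 1 - 2*S*(-59)/2 = 1 - (-59)*S = 1 + 59*S)
X = -224 (X = -4 + ((1 + 59*130) + (3153 - 11044)) = -4 + ((1 + 7670) - 7891) = -4 + (7671 - 7891) = -4 - 220 = -224)
m = 13564 (m = (12456 + (54 - 2635)) + 3689 = (12456 - 2581) + 3689 = 9875 + 3689 = 13564)
√(m + X) = √(13564 - 224) = √13340 = 2*√3335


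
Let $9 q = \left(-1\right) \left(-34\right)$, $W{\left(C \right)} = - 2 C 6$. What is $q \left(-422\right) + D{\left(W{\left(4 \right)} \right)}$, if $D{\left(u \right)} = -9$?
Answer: $- \frac{14429}{9} \approx -1603.2$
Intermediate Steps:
$W{\left(C \right)} = - 12 C$
$q = \frac{34}{9}$ ($q = \frac{\left(-1\right) \left(-34\right)}{9} = \frac{1}{9} \cdot 34 = \frac{34}{9} \approx 3.7778$)
$q \left(-422\right) + D{\left(W{\left(4 \right)} \right)} = \frac{34}{9} \left(-422\right) - 9 = - \frac{14348}{9} - 9 = - \frac{14429}{9}$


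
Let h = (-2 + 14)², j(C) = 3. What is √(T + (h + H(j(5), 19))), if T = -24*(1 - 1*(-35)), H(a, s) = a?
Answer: I*√717 ≈ 26.777*I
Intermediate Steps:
T = -864 (T = -24*(1 + 35) = -24*36 = -864)
h = 144 (h = 12² = 144)
√(T + (h + H(j(5), 19))) = √(-864 + (144 + 3)) = √(-864 + 147) = √(-717) = I*√717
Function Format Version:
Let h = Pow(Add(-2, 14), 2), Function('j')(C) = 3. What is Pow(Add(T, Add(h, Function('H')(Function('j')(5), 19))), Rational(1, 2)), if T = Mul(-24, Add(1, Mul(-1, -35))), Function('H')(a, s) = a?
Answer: Mul(I, Pow(717, Rational(1, 2))) ≈ Mul(26.777, I)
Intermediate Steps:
T = -864 (T = Mul(-24, Add(1, 35)) = Mul(-24, 36) = -864)
h = 144 (h = Pow(12, 2) = 144)
Pow(Add(T, Add(h, Function('H')(Function('j')(5), 19))), Rational(1, 2)) = Pow(Add(-864, Add(144, 3)), Rational(1, 2)) = Pow(Add(-864, 147), Rational(1, 2)) = Pow(-717, Rational(1, 2)) = Mul(I, Pow(717, Rational(1, 2)))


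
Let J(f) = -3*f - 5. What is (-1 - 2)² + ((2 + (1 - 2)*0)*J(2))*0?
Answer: 9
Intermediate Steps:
J(f) = -5 - 3*f
(-1 - 2)² + ((2 + (1 - 2)*0)*J(2))*0 = (-1 - 2)² + ((2 + (1 - 2)*0)*(-5 - 3*2))*0 = (-3)² + ((2 - 1*0)*(-5 - 6))*0 = 9 + ((2 + 0)*(-11))*0 = 9 + (2*(-11))*0 = 9 - 22*0 = 9 + 0 = 9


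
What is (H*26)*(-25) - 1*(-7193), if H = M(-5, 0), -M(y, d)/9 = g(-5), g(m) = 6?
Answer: 42293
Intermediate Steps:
M(y, d) = -54 (M(y, d) = -9*6 = -54)
H = -54
(H*26)*(-25) - 1*(-7193) = -54*26*(-25) - 1*(-7193) = -1404*(-25) + 7193 = 35100 + 7193 = 42293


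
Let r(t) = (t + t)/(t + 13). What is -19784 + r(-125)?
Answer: -1107779/56 ≈ -19782.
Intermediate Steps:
r(t) = 2*t/(13 + t) (r(t) = (2*t)/(13 + t) = 2*t/(13 + t))
-19784 + r(-125) = -19784 + 2*(-125)/(13 - 125) = -19784 + 2*(-125)/(-112) = -19784 + 2*(-125)*(-1/112) = -19784 + 125/56 = -1107779/56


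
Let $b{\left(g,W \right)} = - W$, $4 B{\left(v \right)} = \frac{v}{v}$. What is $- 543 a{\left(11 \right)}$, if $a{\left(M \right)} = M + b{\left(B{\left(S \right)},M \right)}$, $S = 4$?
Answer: $0$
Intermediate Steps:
$B{\left(v \right)} = \frac{1}{4}$ ($B{\left(v \right)} = \frac{v \frac{1}{v}}{4} = \frac{1}{4} \cdot 1 = \frac{1}{4}$)
$a{\left(M \right)} = 0$ ($a{\left(M \right)} = M - M = 0$)
$- 543 a{\left(11 \right)} = \left(-543\right) 0 = 0$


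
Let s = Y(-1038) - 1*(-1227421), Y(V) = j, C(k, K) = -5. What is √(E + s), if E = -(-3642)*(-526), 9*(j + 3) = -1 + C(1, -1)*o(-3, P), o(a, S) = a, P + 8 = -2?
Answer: 2*I*√1548613/3 ≈ 829.62*I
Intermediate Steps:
P = -10 (P = -8 - 2 = -10)
j = -13/9 (j = -3 + (-1 - 5*(-3))/9 = -3 + (-1 + 15)/9 = -3 + (⅑)*14 = -3 + 14/9 = -13/9 ≈ -1.4444)
Y(V) = -13/9
E = -1915692 (E = -1*1915692 = -1915692)
s = 11046776/9 (s = -13/9 - 1*(-1227421) = -13/9 + 1227421 = 11046776/9 ≈ 1.2274e+6)
√(E + s) = √(-1915692 + 11046776/9) = √(-6194452/9) = 2*I*√1548613/3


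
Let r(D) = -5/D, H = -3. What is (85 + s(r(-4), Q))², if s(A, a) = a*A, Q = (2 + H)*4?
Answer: 6400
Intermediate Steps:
Q = -4 (Q = (2 - 3)*4 = -1*4 = -4)
s(A, a) = A*a
(85 + s(r(-4), Q))² = (85 - 5/(-4)*(-4))² = (85 - 5*(-¼)*(-4))² = (85 + (5/4)*(-4))² = (85 - 5)² = 80² = 6400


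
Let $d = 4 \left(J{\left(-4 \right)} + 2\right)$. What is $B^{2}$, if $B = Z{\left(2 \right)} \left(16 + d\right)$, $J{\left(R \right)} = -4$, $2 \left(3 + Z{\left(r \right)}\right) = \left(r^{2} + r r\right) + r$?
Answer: $256$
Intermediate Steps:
$Z{\left(r \right)} = -3 + r^{2} + \frac{r}{2}$ ($Z{\left(r \right)} = -3 + \frac{\left(r^{2} + r r\right) + r}{2} = -3 + \frac{\left(r^{2} + r^{2}\right) + r}{2} = -3 + \frac{2 r^{2} + r}{2} = -3 + \frac{r + 2 r^{2}}{2} = -3 + \left(r^{2} + \frac{r}{2}\right) = -3 + r^{2} + \frac{r}{2}$)
$d = -8$ ($d = 4 \left(-4 + 2\right) = 4 \left(-2\right) = -8$)
$B = 16$ ($B = \left(-3 + 2^{2} + \frac{1}{2} \cdot 2\right) \left(16 - 8\right) = \left(-3 + 4 + 1\right) 8 = 2 \cdot 8 = 16$)
$B^{2} = 16^{2} = 256$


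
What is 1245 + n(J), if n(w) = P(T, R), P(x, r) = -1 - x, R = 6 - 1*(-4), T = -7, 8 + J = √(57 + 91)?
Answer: 1251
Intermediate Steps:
J = -8 + 2*√37 (J = -8 + √(57 + 91) = -8 + √148 = -8 + 2*√37 ≈ 4.1655)
R = 10 (R = 6 + 4 = 10)
n(w) = 6 (n(w) = -1 - 1*(-7) = -1 + 7 = 6)
1245 + n(J) = 1245 + 6 = 1251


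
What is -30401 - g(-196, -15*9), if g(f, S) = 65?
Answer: -30466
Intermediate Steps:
-30401 - g(-196, -15*9) = -30401 - 1*65 = -30401 - 65 = -30466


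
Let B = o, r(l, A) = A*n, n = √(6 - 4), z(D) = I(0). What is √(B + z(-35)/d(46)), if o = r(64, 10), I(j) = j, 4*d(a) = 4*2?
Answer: 2^(¾)*√5 ≈ 3.7606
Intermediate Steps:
d(a) = 2 (d(a) = (4*2)/4 = (¼)*8 = 2)
z(D) = 0
n = √2 ≈ 1.4142
r(l, A) = A*√2
o = 10*√2 ≈ 14.142
B = 10*√2 ≈ 14.142
√(B + z(-35)/d(46)) = √(10*√2 + 0/2) = √(10*√2 + 0*(½)) = √(10*√2 + 0) = √(10*√2) = 2^(¾)*√5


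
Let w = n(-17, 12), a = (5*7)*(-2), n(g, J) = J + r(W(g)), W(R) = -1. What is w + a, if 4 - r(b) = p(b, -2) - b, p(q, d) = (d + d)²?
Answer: -71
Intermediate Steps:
p(q, d) = 4*d² (p(q, d) = (2*d)² = 4*d²)
r(b) = -12 + b (r(b) = 4 - (4*(-2)² - b) = 4 - (4*4 - b) = 4 - (16 - b) = 4 + (-16 + b) = -12 + b)
n(g, J) = -13 + J (n(g, J) = J + (-12 - 1) = J - 13 = -13 + J)
a = -70 (a = 35*(-2) = -70)
w = -1 (w = -13 + 12 = -1)
w + a = -1 - 70 = -71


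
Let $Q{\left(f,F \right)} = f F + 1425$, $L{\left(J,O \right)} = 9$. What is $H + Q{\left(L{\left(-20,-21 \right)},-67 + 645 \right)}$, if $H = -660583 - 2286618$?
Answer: $-2940574$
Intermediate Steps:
$Q{\left(f,F \right)} = 1425 + F f$ ($Q{\left(f,F \right)} = F f + 1425 = 1425 + F f$)
$H = -2947201$ ($H = -660583 - 2286618 = -2947201$)
$H + Q{\left(L{\left(-20,-21 \right)},-67 + 645 \right)} = -2947201 + \left(1425 + \left(-67 + 645\right) 9\right) = -2947201 + \left(1425 + 578 \cdot 9\right) = -2947201 + \left(1425 + 5202\right) = -2947201 + 6627 = -2940574$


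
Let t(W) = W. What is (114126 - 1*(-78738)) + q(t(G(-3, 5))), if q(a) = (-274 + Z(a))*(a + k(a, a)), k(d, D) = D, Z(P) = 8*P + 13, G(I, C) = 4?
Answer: 191032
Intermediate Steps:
Z(P) = 13 + 8*P
q(a) = 2*a*(-261 + 8*a) (q(a) = (-274 + (13 + 8*a))*(a + a) = (-261 + 8*a)*(2*a) = 2*a*(-261 + 8*a))
(114126 - 1*(-78738)) + q(t(G(-3, 5))) = (114126 - 1*(-78738)) + 2*4*(-261 + 8*4) = (114126 + 78738) + 2*4*(-261 + 32) = 192864 + 2*4*(-229) = 192864 - 1832 = 191032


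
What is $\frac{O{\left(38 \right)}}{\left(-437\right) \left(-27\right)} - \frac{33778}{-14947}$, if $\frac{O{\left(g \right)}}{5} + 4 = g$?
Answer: $\frac{401087612}{176359653} \approx 2.2743$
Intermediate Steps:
$O{\left(g \right)} = -20 + 5 g$
$\frac{O{\left(38 \right)}}{\left(-437\right) \left(-27\right)} - \frac{33778}{-14947} = \frac{-20 + 5 \cdot 38}{\left(-437\right) \left(-27\right)} - \frac{33778}{-14947} = \frac{-20 + 190}{11799} - - \frac{33778}{14947} = 170 \cdot \frac{1}{11799} + \frac{33778}{14947} = \frac{170}{11799} + \frac{33778}{14947} = \frac{401087612}{176359653}$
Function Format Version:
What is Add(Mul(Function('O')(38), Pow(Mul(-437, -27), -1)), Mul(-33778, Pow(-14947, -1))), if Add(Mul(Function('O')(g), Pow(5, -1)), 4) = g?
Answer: Rational(401087612, 176359653) ≈ 2.2743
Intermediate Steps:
Function('O')(g) = Add(-20, Mul(5, g))
Add(Mul(Function('O')(38), Pow(Mul(-437, -27), -1)), Mul(-33778, Pow(-14947, -1))) = Add(Mul(Add(-20, Mul(5, 38)), Pow(Mul(-437, -27), -1)), Mul(-33778, Pow(-14947, -1))) = Add(Mul(Add(-20, 190), Pow(11799, -1)), Mul(-33778, Rational(-1, 14947))) = Add(Mul(170, Rational(1, 11799)), Rational(33778, 14947)) = Add(Rational(170, 11799), Rational(33778, 14947)) = Rational(401087612, 176359653)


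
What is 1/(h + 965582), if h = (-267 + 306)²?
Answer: 1/967103 ≈ 1.0340e-6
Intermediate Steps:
h = 1521 (h = 39² = 1521)
1/(h + 965582) = 1/(1521 + 965582) = 1/967103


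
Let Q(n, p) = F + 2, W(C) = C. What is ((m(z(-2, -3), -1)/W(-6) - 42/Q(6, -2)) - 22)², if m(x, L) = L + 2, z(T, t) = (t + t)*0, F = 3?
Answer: 840889/900 ≈ 934.32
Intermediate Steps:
z(T, t) = 0 (z(T, t) = (2*t)*0 = 0)
m(x, L) = 2 + L
Q(n, p) = 5 (Q(n, p) = 3 + 2 = 5)
((m(z(-2, -3), -1)/W(-6) - 42/Q(6, -2)) - 22)² = (((2 - 1)/(-6) - 42/5) - 22)² = ((1*(-⅙) - 42*⅕) - 22)² = ((-⅙ - 42/5) - 22)² = (-257/30 - 22)² = (-917/30)² = 840889/900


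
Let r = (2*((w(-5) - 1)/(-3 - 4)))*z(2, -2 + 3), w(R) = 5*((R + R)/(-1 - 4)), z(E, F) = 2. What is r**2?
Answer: 1296/49 ≈ 26.449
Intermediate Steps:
w(R) = -2*R (w(R) = 5*((2*R)/(-5)) = 5*((2*R)*(-1/5)) = 5*(-2*R/5) = -2*R)
r = -36/7 (r = (2*((-2*(-5) - 1)/(-3 - 4)))*2 = (2*((10 - 1)/(-7)))*2 = (2*(9*(-1/7)))*2 = (2*(-9/7))*2 = -18/7*2 = -36/7 ≈ -5.1429)
r**2 = (-36/7)**2 = 1296/49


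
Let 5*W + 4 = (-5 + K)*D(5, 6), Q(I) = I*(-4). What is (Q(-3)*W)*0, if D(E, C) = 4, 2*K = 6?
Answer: 0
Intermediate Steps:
K = 3 (K = (½)*6 = 3)
Q(I) = -4*I
W = -12/5 (W = -⅘ + ((-5 + 3)*4)/5 = -⅘ + (-2*4)/5 = -⅘ + (⅕)*(-8) = -⅘ - 8/5 = -12/5 ≈ -2.4000)
(Q(-3)*W)*0 = (-4*(-3)*(-12/5))*0 = (12*(-12/5))*0 = -144/5*0 = 0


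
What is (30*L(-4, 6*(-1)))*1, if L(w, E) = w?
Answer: -120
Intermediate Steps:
(30*L(-4, 6*(-1)))*1 = (30*(-4))*1 = -120*1 = -120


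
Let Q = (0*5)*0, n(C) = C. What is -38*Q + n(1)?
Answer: 1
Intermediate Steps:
Q = 0 (Q = 0*0 = 0)
-38*Q + n(1) = -38*0 + 1 = 0 + 1 = 1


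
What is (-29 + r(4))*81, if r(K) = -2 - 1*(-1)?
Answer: -2430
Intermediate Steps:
r(K) = -1 (r(K) = -2 + 1 = -1)
(-29 + r(4))*81 = (-29 - 1)*81 = -30*81 = -2430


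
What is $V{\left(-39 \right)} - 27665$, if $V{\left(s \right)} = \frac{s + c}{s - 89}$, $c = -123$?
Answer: $- \frac{1770479}{64} \approx -27664.0$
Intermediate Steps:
$V{\left(s \right)} = \frac{-123 + s}{-89 + s}$ ($V{\left(s \right)} = \frac{s - 123}{s - 89} = \frac{-123 + s}{-89 + s}$)
$V{\left(-39 \right)} - 27665 = \frac{-123 - 39}{-89 - 39} - 27665 = \frac{1}{-128} \left(-162\right) - 27665 = \left(- \frac{1}{128}\right) \left(-162\right) - 27665 = \frac{81}{64} - 27665 = - \frac{1770479}{64}$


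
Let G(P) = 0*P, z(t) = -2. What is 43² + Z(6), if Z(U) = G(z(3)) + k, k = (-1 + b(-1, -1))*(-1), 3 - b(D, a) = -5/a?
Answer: 1852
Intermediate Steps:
b(D, a) = 3 + 5/a (b(D, a) = 3 - (-5)/a = 3 + 5/a)
G(P) = 0
k = 3 (k = (-1 + (3 + 5/(-1)))*(-1) = (-1 + (3 + 5*(-1)))*(-1) = (-1 + (3 - 5))*(-1) = (-1 - 2)*(-1) = -3*(-1) = 3)
Z(U) = 3 (Z(U) = 0 + 3 = 3)
43² + Z(6) = 43² + 3 = 1849 + 3 = 1852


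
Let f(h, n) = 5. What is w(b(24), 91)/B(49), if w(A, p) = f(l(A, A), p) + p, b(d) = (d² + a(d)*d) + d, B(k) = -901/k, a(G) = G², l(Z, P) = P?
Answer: -4704/901 ≈ -5.2209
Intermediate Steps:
b(d) = d + d² + d³ (b(d) = (d² + d²*d) + d = (d² + d³) + d = d + d² + d³)
w(A, p) = 5 + p
w(b(24), 91)/B(49) = (5 + 91)/((-901/49)) = 96/((-901*1/49)) = 96/(-901/49) = 96*(-49/901) = -4704/901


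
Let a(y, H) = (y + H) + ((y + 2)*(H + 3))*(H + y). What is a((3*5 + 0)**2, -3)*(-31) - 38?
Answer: -6920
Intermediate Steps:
a(y, H) = H + y + (2 + y)*(3 + H)*(H + y) (a(y, H) = (H + y) + ((2 + y)*(3 + H))*(H + y) = (H + y) + (2 + y)*(3 + H)*(H + y) = H + y + (2 + y)*(3 + H)*(H + y))
a((3*5 + 0)**2, -3)*(-31) - 38 = (2*(-3)**2 + 3*((3*5 + 0)**2)**2 + 7*(-3) + 7*(3*5 + 0)**2 - 3*(3*5 + 0)**4 + (3*5 + 0)**2*(-3)**2 + 5*(-3)*(3*5 + 0)**2)*(-31) - 38 = (2*9 + 3*((15 + 0)**2)**2 - 21 + 7*(15 + 0)**2 - 3*(15 + 0)**4 + (15 + 0)**2*9 + 5*(-3)*(15 + 0)**2)*(-31) - 38 = (18 + 3*(15**2)**2 - 21 + 7*15**2 - 3*(15**2)**2 + 15**2*9 + 5*(-3)*15**2)*(-31) - 38 = (18 + 3*225**2 - 21 + 7*225 - 3*225**2 + 225*9 + 5*(-3)*225)*(-31) - 38 = (18 + 3*50625 - 21 + 1575 - 3*50625 + 2025 - 3375)*(-31) - 38 = (18 + 151875 - 21 + 1575 - 151875 + 2025 - 3375)*(-31) - 38 = 222*(-31) - 38 = -6882 - 38 = -6920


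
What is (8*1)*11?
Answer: 88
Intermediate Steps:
(8*1)*11 = 8*11 = 88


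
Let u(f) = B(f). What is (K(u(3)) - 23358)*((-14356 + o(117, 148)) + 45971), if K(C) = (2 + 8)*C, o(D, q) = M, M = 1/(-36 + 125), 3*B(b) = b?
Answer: -65695108128/89 ≈ -7.3815e+8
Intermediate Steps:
B(b) = b/3
M = 1/89 ≈ 0.011236
o(D, q) = 1/89
u(f) = f/3
K(C) = 10*C
(K(u(3)) - 23358)*((-14356 + o(117, 148)) + 45971) = (10*((⅓)*3) - 23358)*((-14356 + 1/89) + 45971) = (10*1 - 23358)*(-1277683/89 + 45971) = (10 - 23358)*(2813736/89) = -23348*2813736/89 = -65695108128/89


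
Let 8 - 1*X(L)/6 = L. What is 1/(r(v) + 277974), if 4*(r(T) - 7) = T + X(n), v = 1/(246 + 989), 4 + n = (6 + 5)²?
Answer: 4940/1372418451 ≈ 3.5995e-6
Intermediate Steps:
n = 117 (n = -4 + (6 + 5)² = -4 + 11² = -4 + 121 = 117)
X(L) = 48 - 6*L
v = 1/1235 ≈ 0.00080972
r(T) = -313/2 + T/4 (r(T) = 7 + (T + (48 - 6*117))/4 = 7 + (T + (48 - 702))/4 = 7 + (T - 654)/4 = 7 + (-654 + T)/4 = 7 + (-327/2 + T/4) = -313/2 + T/4)
1/(r(v) + 277974) = 1/((-313/2 + (¼)*(1/1235)) + 277974) = 1/((-313/2 + 1/4940) + 277974) = 1/(-773109/4940 + 277974) = 1/(1372418451/4940) = 4940/1372418451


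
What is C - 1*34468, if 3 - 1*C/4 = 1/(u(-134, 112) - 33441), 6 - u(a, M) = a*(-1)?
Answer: -1156653460/33569 ≈ -34456.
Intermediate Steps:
u(a, M) = 6 + a (u(a, M) = 6 - a*(-1) = 6 - (-1)*a = 6 + a)
C = 402832/33569 (C = 12 - 4/((6 - 134) - 33441) = 12 - 4/(-128 - 33441) = 12 - 4/(-33569) = 12 - 4*(-1/33569) = 12 + 4/33569 = 402832/33569 ≈ 12.000)
C - 1*34468 = 402832/33569 - 1*34468 = 402832/33569 - 34468 = -1156653460/33569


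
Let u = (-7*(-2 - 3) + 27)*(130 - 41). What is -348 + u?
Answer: 5170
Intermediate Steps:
u = 5518 (u = (-7*(-5) + 27)*89 = (35 + 27)*89 = 62*89 = 5518)
-348 + u = -348 + 5518 = 5170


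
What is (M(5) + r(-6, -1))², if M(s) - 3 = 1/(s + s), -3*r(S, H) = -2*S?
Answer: 81/100 ≈ 0.81000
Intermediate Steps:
r(S, H) = 2*S/3 (r(S, H) = -(-2)*S/3 = 2*S/3)
M(s) = 3 + 1/(2*s) (M(s) = 3 + 1/(s + s) = 3 + 1/(2*s))
(M(5) + r(-6, -1))² = ((3 + (½)/5) + (⅔)*(-6))² = ((3 + (½)*(⅕)) - 4)² = ((3 + ⅒) - 4)² = (31/10 - 4)² = (-9/10)² = 81/100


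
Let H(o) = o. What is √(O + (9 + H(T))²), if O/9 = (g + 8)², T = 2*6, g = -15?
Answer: 21*√2 ≈ 29.698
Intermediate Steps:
T = 12
O = 441 (O = 9*(-15 + 8)² = 9*(-7)² = 9*49 = 441)
√(O + (9 + H(T))²) = √(441 + (9 + 12)²) = √(441 + 21²) = √(441 + 441) = √882 = 21*√2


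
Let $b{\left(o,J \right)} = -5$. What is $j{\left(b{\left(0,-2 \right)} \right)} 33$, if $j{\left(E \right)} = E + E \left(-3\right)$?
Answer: $330$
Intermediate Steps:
$j{\left(E \right)} = - 2 E$ ($j{\left(E \right)} = E - 3 E = - 2 E$)
$j{\left(b{\left(0,-2 \right)} \right)} 33 = \left(-2\right) \left(-5\right) 33 = 10 \cdot 33 = 330$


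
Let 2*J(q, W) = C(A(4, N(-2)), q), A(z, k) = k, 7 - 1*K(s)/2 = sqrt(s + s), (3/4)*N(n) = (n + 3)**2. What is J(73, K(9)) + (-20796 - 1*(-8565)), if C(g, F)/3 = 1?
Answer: -24459/2 ≈ -12230.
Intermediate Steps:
N(n) = 4*(3 + n)**2/3 (N(n) = 4*(n + 3)**2/3 = 4*(3 + n)**2/3)
K(s) = 14 - 2*sqrt(2)*sqrt(s) (K(s) = 14 - 2*sqrt(s + s) = 14 - 2*sqrt(2)*sqrt(s))
C(g, F) = 3 (C(g, F) = 3*1 = 3)
J(q, W) = 3/2 (J(q, W) = (1/2)*3 = 3/2)
J(73, K(9)) + (-20796 - 1*(-8565)) = 3/2 + (-20796 - 1*(-8565)) = 3/2 + (-20796 + 8565) = 3/2 - 12231 = -24459/2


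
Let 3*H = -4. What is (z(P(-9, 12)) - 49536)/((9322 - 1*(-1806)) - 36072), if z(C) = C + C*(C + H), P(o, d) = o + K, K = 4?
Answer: 9283/4677 ≈ 1.9848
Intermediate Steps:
H = -4/3 (H = (⅓)*(-4) = -4/3 ≈ -1.3333)
P(o, d) = 4 + o (P(o, d) = o + 4 = 4 + o)
z(C) = C + C*(-4/3 + C) (z(C) = C + C*(C - 4/3) = C + C*(-4/3 + C))
(z(P(-9, 12)) - 49536)/((9322 - 1*(-1806)) - 36072) = ((4 - 9)*(-⅓ + (4 - 9)) - 49536)/((9322 - 1*(-1806)) - 36072) = (-5*(-⅓ - 5) - 49536)/((9322 + 1806) - 36072) = (-5*(-16/3) - 49536)/(11128 - 36072) = (80/3 - 49536)/(-24944) = -148528/3*(-1/24944) = 9283/4677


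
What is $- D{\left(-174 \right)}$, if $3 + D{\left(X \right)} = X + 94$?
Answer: $83$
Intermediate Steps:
$D{\left(X \right)} = 91 + X$ ($D{\left(X \right)} = -3 + \left(X + 94\right) = -3 + \left(94 + X\right) = 91 + X$)
$- D{\left(-174 \right)} = - (91 - 174) = \left(-1\right) \left(-83\right) = 83$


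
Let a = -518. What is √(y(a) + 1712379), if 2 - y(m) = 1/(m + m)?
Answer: √459472919703/518 ≈ 1308.6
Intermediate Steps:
y(m) = 2 - 1/(2*m) (y(m) = 2 - 1/(m + m) = 2 - 1/(2*m))
√(y(a) + 1712379) = √((2 - ½/(-518)) + 1712379) = √((2 - ½*(-1/518)) + 1712379) = √((2 + 1/1036) + 1712379) = √(2073/1036 + 1712379) = √(1774026717/1036) = √459472919703/518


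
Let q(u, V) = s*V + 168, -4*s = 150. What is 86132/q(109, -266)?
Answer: 86132/10143 ≈ 8.4918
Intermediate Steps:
s = -75/2 (s = -¼*150 = -75/2 ≈ -37.500)
q(u, V) = 168 - 75*V/2 (q(u, V) = -75*V/2 + 168 = 168 - 75*V/2)
86132/q(109, -266) = 86132/(168 - 75/2*(-266)) = 86132/(168 + 9975) = 86132/10143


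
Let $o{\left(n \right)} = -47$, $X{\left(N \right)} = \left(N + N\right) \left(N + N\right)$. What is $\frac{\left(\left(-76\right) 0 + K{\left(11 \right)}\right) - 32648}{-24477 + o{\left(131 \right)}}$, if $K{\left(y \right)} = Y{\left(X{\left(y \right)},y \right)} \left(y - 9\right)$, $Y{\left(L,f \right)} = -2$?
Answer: $\frac{8163}{6131} \approx 1.3314$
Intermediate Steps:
$X{\left(N \right)} = 4 N^{2}$ ($X{\left(N \right)} = 2 N 2 N = 4 N^{2}$)
$K{\left(y \right)} = 18 - 2 y$ ($K{\left(y \right)} = - 2 \left(y - 9\right) = - 2 \left(-9 + y\right) = 18 - 2 y$)
$\frac{\left(\left(-76\right) 0 + K{\left(11 \right)}\right) - 32648}{-24477 + o{\left(131 \right)}} = \frac{\left(\left(-76\right) 0 + \left(18 - 22\right)\right) - 32648}{-24477 - 47} = \frac{\left(0 + \left(18 - 22\right)\right) - 32648}{-24524} = \left(\left(0 - 4\right) - 32648\right) \left(- \frac{1}{24524}\right) = \left(-4 - 32648\right) \left(- \frac{1}{24524}\right) = \left(-32652\right) \left(- \frac{1}{24524}\right) = \frac{8163}{6131}$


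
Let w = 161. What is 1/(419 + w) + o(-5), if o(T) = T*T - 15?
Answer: 5801/580 ≈ 10.002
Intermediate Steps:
o(T) = -15 + T**2 (o(T) = T**2 - 15 = -15 + T**2)
1/(419 + w) + o(-5) = 1/(419 + 161) + (-15 + (-5)**2) = 1/580 + (-15 + 25) = 1/580 + 10 = 5801/580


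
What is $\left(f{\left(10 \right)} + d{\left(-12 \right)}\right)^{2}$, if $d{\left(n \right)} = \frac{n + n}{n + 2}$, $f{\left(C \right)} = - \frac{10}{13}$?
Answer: $\frac{11236}{4225} \approx 2.6594$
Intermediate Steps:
$f{\left(C \right)} = - \frac{10}{13}$ ($f{\left(C \right)} = \left(-10\right) \frac{1}{13} = - \frac{10}{13}$)
$d{\left(n \right)} = \frac{2 n}{2 + n}$
$\left(f{\left(10 \right)} + d{\left(-12 \right)}\right)^{2} = \left(- \frac{10}{13} + 2 \left(-12\right) \frac{1}{2 - 12}\right)^{2} = \left(- \frac{10}{13} + 2 \left(-12\right) \frac{1}{-10}\right)^{2} = \left(- \frac{10}{13} + 2 \left(-12\right) \left(- \frac{1}{10}\right)\right)^{2} = \left(- \frac{10}{13} + \frac{12}{5}\right)^{2} = \left(\frac{106}{65}\right)^{2} = \frac{11236}{4225}$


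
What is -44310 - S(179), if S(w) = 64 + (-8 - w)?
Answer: -44187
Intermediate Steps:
S(w) = 56 - w
-44310 - S(179) = -44310 - (56 - 1*179) = -44310 - (56 - 179) = -44310 - 1*(-123) = -44310 + 123 = -44187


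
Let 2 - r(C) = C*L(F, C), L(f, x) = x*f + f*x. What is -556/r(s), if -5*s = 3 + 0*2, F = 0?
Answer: -278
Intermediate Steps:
L(f, x) = 2*f*x (L(f, x) = f*x + f*x = 2*f*x)
s = -3/5 (s = -(3 + 0*2)/5 = -(3 + 0)/5 = -1/5*3 = -3/5 ≈ -0.60000)
r(C) = 2 (r(C) = 2 - C*2*0*C = 2 - C*0 = 2 - 1*0 = 2 + 0 = 2)
-556/r(s) = -556/2 = -556*1/2 = -278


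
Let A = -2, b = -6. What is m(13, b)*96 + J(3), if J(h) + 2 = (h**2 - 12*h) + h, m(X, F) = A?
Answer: -218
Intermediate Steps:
m(X, F) = -2
J(h) = -2 + h**2 - 11*h (J(h) = -2 + ((h**2 - 12*h) + h) = -2 + (h**2 - 11*h) = -2 + h**2 - 11*h)
m(13, b)*96 + J(3) = -2*96 + (-2 + 3**2 - 11*3) = -192 + (-2 + 9 - 33) = -192 - 26 = -218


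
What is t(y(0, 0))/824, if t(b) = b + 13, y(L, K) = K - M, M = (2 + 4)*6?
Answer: -23/824 ≈ -0.027913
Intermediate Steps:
M = 36 (M = 6*6 = 36)
y(L, K) = -36 + K (y(L, K) = K - 1*36 = K - 36 = -36 + K)
t(b) = 13 + b
t(y(0, 0))/824 = (13 + (-36 + 0))/824 = (13 - 36)*(1/824) = -23*1/824 = -23/824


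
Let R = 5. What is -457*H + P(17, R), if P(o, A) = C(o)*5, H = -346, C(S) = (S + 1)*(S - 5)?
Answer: 159202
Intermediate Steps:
C(S) = (1 + S)*(-5 + S)
P(o, A) = -25 - 20*o + 5*o² (P(o, A) = (-5 + o² - 4*o)*5 = -25 - 20*o + 5*o²)
-457*H + P(17, R) = -457*(-346) + (-25 - 20*17 + 5*17²) = 158122 + (-25 - 340 + 5*289) = 158122 + (-25 - 340 + 1445) = 158122 + 1080 = 159202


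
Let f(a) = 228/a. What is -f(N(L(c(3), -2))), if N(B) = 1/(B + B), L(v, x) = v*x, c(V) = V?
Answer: 2736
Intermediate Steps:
N(B) = 1/(2*B)
-f(N(L(c(3), -2))) = -228/(1/(2*((3*(-2))))) = -228/((½)/(-6)) = -228/((½)*(-⅙)) = -228/(-1/12) = -228*(-12) = -1*(-2736) = 2736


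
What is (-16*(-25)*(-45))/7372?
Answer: -4500/1843 ≈ -2.4417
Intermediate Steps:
(-16*(-25)*(-45))/7372 = (400*(-45))*(1/7372) = -18000*1/7372 = -4500/1843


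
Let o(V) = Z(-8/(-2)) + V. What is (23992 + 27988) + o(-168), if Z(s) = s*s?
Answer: 51828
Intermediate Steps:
Z(s) = s**2
o(V) = 16 + V (o(V) = (-8/(-2))**2 + V = (-8*(-1/2))**2 + V = 4**2 + V = 16 + V)
(23992 + 27988) + o(-168) = (23992 + 27988) + (16 - 168) = 51980 - 152 = 51828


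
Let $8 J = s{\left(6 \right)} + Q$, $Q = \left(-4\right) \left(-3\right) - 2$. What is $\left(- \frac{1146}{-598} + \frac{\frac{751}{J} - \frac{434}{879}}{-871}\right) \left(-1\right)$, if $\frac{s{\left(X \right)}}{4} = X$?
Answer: $- \frac{513114539}{299353119} \approx -1.7141$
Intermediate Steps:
$Q = 10$ ($Q = 12 - 2 = 10$)
$s{\left(X \right)} = 4 X$
$J = \frac{17}{4}$ ($J = \frac{4 \cdot 6 + 10}{8} = \frac{24 + 10}{8} = \frac{1}{8} \cdot 34 = \frac{17}{4} \approx 4.25$)
$\left(- \frac{1146}{-598} + \frac{\frac{751}{J} - \frac{434}{879}}{-871}\right) \left(-1\right) = \left(- \frac{1146}{-598} + \frac{\frac{751}{\frac{17}{4}} - \frac{434}{879}}{-871}\right) \left(-1\right) = \left(\left(-1146\right) \left(- \frac{1}{598}\right) + \left(751 \cdot \frac{4}{17} - \frac{434}{879}\right) \left(- \frac{1}{871}\right)\right) \left(-1\right) = \left(\frac{573}{299} + \left(\frac{3004}{17} - \frac{434}{879}\right) \left(- \frac{1}{871}\right)\right) \left(-1\right) = \left(\frac{573}{299} + \frac{2633138}{14943} \left(- \frac{1}{871}\right)\right) \left(-1\right) = \left(\frac{573}{299} - \frac{2633138}{13015353}\right) \left(-1\right) = \frac{513114539}{299353119} \left(-1\right) = - \frac{513114539}{299353119}$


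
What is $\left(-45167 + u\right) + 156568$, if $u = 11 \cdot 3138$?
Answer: $145919$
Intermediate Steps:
$u = 34518$
$\left(-45167 + u\right) + 156568 = \left(-45167 + 34518\right) + 156568 = -10649 + 156568 = 145919$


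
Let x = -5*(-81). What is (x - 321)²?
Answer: 7056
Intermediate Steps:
x = 405
(x - 321)² = (405 - 321)² = 84² = 7056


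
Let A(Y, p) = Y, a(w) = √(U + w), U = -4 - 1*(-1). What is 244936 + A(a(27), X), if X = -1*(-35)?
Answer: 244936 + 2*√6 ≈ 2.4494e+5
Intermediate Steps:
U = -3 (U = -4 + 1 = -3)
a(w) = √(-3 + w)
X = 35
244936 + A(a(27), X) = 244936 + √(-3 + 27) = 244936 + √24 = 244936 + 2*√6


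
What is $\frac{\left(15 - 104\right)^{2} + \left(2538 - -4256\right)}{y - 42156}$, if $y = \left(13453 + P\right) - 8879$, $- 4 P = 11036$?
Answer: $- \frac{4905}{13447} \approx -0.36477$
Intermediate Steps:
$P = -2759$ ($P = \left(- \frac{1}{4}\right) 11036 = -2759$)
$y = 1815$ ($y = \left(13453 - 2759\right) - 8879 = 10694 - 8879 = 1815$)
$\frac{\left(15 - 104\right)^{2} + \left(2538 - -4256\right)}{y - 42156} = \frac{\left(15 - 104\right)^{2} + \left(2538 - -4256\right)}{1815 - 42156} = \frac{\left(-89\right)^{2} + \left(2538 + 4256\right)}{-40341} = \left(7921 + 6794\right) \left(- \frac{1}{40341}\right) = 14715 \left(- \frac{1}{40341}\right) = - \frac{4905}{13447}$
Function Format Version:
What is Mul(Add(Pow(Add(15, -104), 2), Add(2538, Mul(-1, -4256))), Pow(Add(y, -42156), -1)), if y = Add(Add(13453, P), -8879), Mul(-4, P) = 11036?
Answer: Rational(-4905, 13447) ≈ -0.36477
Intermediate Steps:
P = -2759 (P = Mul(Rational(-1, 4), 11036) = -2759)
y = 1815 (y = Add(Add(13453, -2759), -8879) = Add(10694, -8879) = 1815)
Mul(Add(Pow(Add(15, -104), 2), Add(2538, Mul(-1, -4256))), Pow(Add(y, -42156), -1)) = Mul(Add(Pow(Add(15, -104), 2), Add(2538, Mul(-1, -4256))), Pow(Add(1815, -42156), -1)) = Mul(Add(Pow(-89, 2), Add(2538, 4256)), Pow(-40341, -1)) = Mul(Add(7921, 6794), Rational(-1, 40341)) = Mul(14715, Rational(-1, 40341)) = Rational(-4905, 13447)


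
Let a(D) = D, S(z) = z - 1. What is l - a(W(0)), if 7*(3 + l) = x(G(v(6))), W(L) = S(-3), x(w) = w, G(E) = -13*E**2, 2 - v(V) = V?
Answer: -201/7 ≈ -28.714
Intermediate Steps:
S(z) = -1 + z
v(V) = 2 - V
W(L) = -4 (W(L) = -1 - 3 = -4)
l = -229/7 (l = -3 + (-13*(2 - 1*6)**2)/7 = -3 + (-13*(2 - 6)**2)/7 = -3 + (-13*(-4)**2)/7 = -3 + (-13*16)/7 = -3 + (1/7)*(-208) = -3 - 208/7 = -229/7 ≈ -32.714)
l - a(W(0)) = -229/7 - 1*(-4) = -229/7 + 4 = -201/7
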